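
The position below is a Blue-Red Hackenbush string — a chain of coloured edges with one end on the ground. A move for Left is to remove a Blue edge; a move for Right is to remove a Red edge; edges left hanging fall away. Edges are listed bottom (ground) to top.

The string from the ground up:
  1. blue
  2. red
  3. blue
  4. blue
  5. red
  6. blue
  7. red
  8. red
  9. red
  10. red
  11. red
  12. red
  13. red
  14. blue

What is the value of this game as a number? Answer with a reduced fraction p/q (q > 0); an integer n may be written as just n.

1 of 14 · b · max L 0 · min R +∞ ⇒ 1
2 of 14 · br · max L 0 · min R 1 ⇒ 1/2
3 of 14 · brb · max L 1/2 · min R 1 ⇒ 3/4
4 of 14 · brbb · max L 3/4 · min R 1 ⇒ 7/8
5 of 14 · brbbr · max L 3/4 · min R 7/8 ⇒ 13/16
6 of 14 · brbbrb · max L 13/16 · min R 7/8 ⇒ 27/32
7 of 14 · brbbrbr · max L 13/16 · min R 27/32 ⇒ 53/64
8 of 14 · brbbrbrr · max L 13/16 · min R 53/64 ⇒ 105/128
9 of 14 · brbbrbrrr · max L 13/16 · min R 105/128 ⇒ 209/256
10 of 14 · brbbrbrrrr · max L 13/16 · min R 209/256 ⇒ 417/512
11 of 14 · brbbrbrrrrr · max L 13/16 · min R 417/512 ⇒ 833/1024
12 of 14 · brbbrbrrrrrr · max L 13/16 · min R 833/1024 ⇒ 1665/2048
13 of 14 · brbbrbrrrrrrr · max L 13/16 · min R 1665/2048 ⇒ 3329/4096
14 of 14 · brbbrbrrrrrrrb · max L 3329/4096 · min R 1665/2048 ⇒ 6659/8192

6659/8192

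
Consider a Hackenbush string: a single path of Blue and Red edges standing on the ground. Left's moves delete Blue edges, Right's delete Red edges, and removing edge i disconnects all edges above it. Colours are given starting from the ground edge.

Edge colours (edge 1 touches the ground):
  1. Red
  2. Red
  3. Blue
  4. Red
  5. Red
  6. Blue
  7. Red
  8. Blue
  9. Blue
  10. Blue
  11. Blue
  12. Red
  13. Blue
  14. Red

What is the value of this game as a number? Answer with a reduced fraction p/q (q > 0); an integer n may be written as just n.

Prefix values for Red Red Blue Red Red Blue Red Blue Blue Blue Blue Red Blue Red via {L|R} + simplicity:
edge 1 of 14 (Red): { · | 0 } so -1
edge 2 of 14 (Red): { · | -1,0 } so -2
edge 3 of 14 (Blue): { -2 | -1,0 } so -3/2
edge 4 of 14 (Red): { -2 | -3/2,-1,0 } so -7/4
edge 5 of 14 (Red): { -2 | -7/4,-3/2,-1,0 } so -15/8
edge 6 of 14 (Blue): { -2,-15/8 | -7/4,-3/2,-1,0 } so -29/16
edge 7 of 14 (Red): { -2,-15/8 | -29/16,-7/4,-3/2,-1,0 } so -59/32
edge 8 of 14 (Blue): { -2,-15/8,-59/32 | -29/16,-7/4,-3/2,-1,0 } so -117/64
edge 9 of 14 (Blue): { -2,-15/8,-59/32,-117/64 | -29/16,-7/4,-3/2,-1,0 } so -233/128
edge 10 of 14 (Blue): { -2,-15/8,-59/32,-117/64,-233/128 | -29/16,-7/4,-3/2,-1,0 } so -465/256
edge 11 of 14 (Blue): { -2,-15/8,-59/32,-117/64,-233/128,-465/256 | -29/16,-7/4,-3/2,-1,0 } so -929/512
edge 12 of 14 (Red): { -2,-15/8,-59/32,-117/64,-233/128,-465/256 | -929/512,-29/16,-7/4,-3/2,-1,0 } so -1859/1024
edge 13 of 14 (Blue): { -2,-15/8,-59/32,-117/64,-233/128,-465/256,-1859/1024 | -929/512,-29/16,-7/4,-3/2,-1,0 } so -3717/2048
edge 14 of 14 (Red): { -2,-15/8,-59/32,-117/64,-233/128,-465/256,-1859/1024 | -3717/2048,-929/512,-29/16,-7/4,-3/2,-1,0 } so -7435/4096

-7435/4096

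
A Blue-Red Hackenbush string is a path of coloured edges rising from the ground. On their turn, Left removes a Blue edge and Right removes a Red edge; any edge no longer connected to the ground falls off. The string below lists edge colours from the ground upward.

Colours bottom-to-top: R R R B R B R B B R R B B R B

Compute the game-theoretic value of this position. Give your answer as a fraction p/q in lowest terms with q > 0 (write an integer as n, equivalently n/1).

Prefix values for R R R B R B R B B R R B B R B via {L|R} + simplicity:
val_1 [R]  L=[·]  R=[0]  → -1
val_2 [RR]  L=[·]  R=[-1; 0]  → -2
val_3 [RRR]  L=[·]  R=[-2; -1; 0]  → -3
val_4 [RRRB]  L=[-3]  R=[-2; -1; 0]  → -5/2
val_5 [RRRBR]  L=[-3]  R=[-5/2; -2; -1; 0]  → -11/4
val_6 [RRRBRB]  L=[-3; -11/4]  R=[-5/2; -2; -1; 0]  → -21/8
val_7 [RRRBRBR]  L=[-3; -11/4]  R=[-21/8; -5/2; -2; -1; 0]  → -43/16
val_8 [RRRBRBRB]  L=[-3; -11/4; -43/16]  R=[-21/8; -5/2; -2; -1; 0]  → -85/32
val_9 [RRRBRBRBB]  L=[-3; -11/4; -43/16; -85/32]  R=[-21/8; -5/2; -2; -1; 0]  → -169/64
val_10 [RRRBRBRBBR]  L=[-3; -11/4; -43/16; -85/32]  R=[-169/64; -21/8; -5/2; -2; -1; 0]  → -339/128
val_11 [RRRBRBRBBRR]  L=[-3; -11/4; -43/16; -85/32]  R=[-339/128; -169/64; -21/8; -5/2; -2; -1; 0]  → -679/256
val_12 [RRRBRBRBBRRB]  L=[-3; -11/4; -43/16; -85/32; -679/256]  R=[-339/128; -169/64; -21/8; -5/2; -2; -1; 0]  → -1357/512
val_13 [RRRBRBRBBRRBB]  L=[-3; -11/4; -43/16; -85/32; -679/256; -1357/512]  R=[-339/128; -169/64; -21/8; -5/2; -2; -1; 0]  → -2713/1024
val_14 [RRRBRBRBBRRBBR]  L=[-3; -11/4; -43/16; -85/32; -679/256; -1357/512]  R=[-2713/1024; -339/128; -169/64; -21/8; -5/2; -2; -1; 0]  → -5427/2048
val_15 [RRRBRBRBBRRBBRB]  L=[-3; -11/4; -43/16; -85/32; -679/256; -1357/512; -5427/2048]  R=[-2713/1024; -339/128; -169/64; -21/8; -5/2; -2; -1; 0]  → -10853/4096

-10853/4096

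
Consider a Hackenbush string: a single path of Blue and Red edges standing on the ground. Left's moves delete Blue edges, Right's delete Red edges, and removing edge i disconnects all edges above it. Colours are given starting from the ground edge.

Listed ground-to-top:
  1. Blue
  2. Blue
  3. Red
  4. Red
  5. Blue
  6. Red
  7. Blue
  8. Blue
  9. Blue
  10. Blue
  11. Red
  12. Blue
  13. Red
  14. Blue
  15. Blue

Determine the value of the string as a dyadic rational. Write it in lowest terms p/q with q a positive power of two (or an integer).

11223/8192

1 of 15 · B · max L 0 · min R +∞ → 1
2 of 15 · BB · max L 1 · min R +∞ → 2
3 of 15 · BBR · max L 1 · min R 2 → 3/2
4 of 15 · BBRR · max L 1 · min R 3/2 → 5/4
5 of 15 · BBRRB · max L 5/4 · min R 3/2 → 11/8
6 of 15 · BBRRBR · max L 5/4 · min R 11/8 → 21/16
7 of 15 · BBRRBRB · max L 21/16 · min R 11/8 → 43/32
8 of 15 · BBRRBRBB · max L 43/32 · min R 11/8 → 87/64
9 of 15 · BBRRBRBBB · max L 87/64 · min R 11/8 → 175/128
10 of 15 · BBRRBRBBBB · max L 175/128 · min R 11/8 → 351/256
11 of 15 · BBRRBRBBBBR · max L 175/128 · min R 351/256 → 701/512
12 of 15 · BBRRBRBBBBRB · max L 701/512 · min R 351/256 → 1403/1024
13 of 15 · BBRRBRBBBBRBR · max L 701/512 · min R 1403/1024 → 2805/2048
14 of 15 · BBRRBRBBBBRBRB · max L 2805/2048 · min R 1403/1024 → 5611/4096
15 of 15 · BBRRBRBBBBRBRBB · max L 5611/4096 · min R 1403/1024 → 11223/8192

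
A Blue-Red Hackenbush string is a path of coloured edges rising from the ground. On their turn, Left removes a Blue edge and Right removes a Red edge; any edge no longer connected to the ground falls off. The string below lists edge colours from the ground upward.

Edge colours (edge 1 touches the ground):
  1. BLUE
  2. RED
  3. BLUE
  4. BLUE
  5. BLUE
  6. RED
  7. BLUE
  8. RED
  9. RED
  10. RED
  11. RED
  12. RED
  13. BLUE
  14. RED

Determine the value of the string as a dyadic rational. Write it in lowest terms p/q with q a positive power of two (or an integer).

7429/8192

Build val(s[:k]) for k = 1..14, string s = BLUE RED BLUE BLUE BLUE RED BLUE RED RED RED RED RED BLUE RED.
B: Left { 0 }, Right { ∅ } = simplest 1
BR: Left { 0 }, Right { 1 } = simplest 1/2
BRB: Left { 0; 1/2 }, Right { 1 } = simplest 3/4
BRBB: Left { 0; 1/2; 3/4 }, Right { 1 } = simplest 7/8
BRBBB: Left { 0; 1/2; 3/4; 7/8 }, Right { 1 } = simplest 15/16
BRBBBR: Left { 0; 1/2; 3/4; 7/8 }, Right { 15/16; 1 } = simplest 29/32
BRBBBRB: Left { 0; 1/2; 3/4; 7/8; 29/32 }, Right { 15/16; 1 } = simplest 59/64
BRBBBRBR: Left { 0; 1/2; 3/4; 7/8; 29/32 }, Right { 59/64; 15/16; 1 } = simplest 117/128
BRBBBRBRR: Left { 0; 1/2; 3/4; 7/8; 29/32 }, Right { 117/128; 59/64; 15/16; 1 } = simplest 233/256
BRBBBRBRRR: Left { 0; 1/2; 3/4; 7/8; 29/32 }, Right { 233/256; 117/128; 59/64; 15/16; 1 } = simplest 465/512
BRBBBRBRRRR: Left { 0; 1/2; 3/4; 7/8; 29/32 }, Right { 465/512; 233/256; 117/128; 59/64; 15/16; 1 } = simplest 929/1024
BRBBBRBRRRRR: Left { 0; 1/2; 3/4; 7/8; 29/32 }, Right { 929/1024; 465/512; 233/256; 117/128; 59/64; 15/16; 1 } = simplest 1857/2048
BRBBBRBRRRRRB: Left { 0; 1/2; 3/4; 7/8; 29/32; 1857/2048 }, Right { 929/1024; 465/512; 233/256; 117/128; 59/64; 15/16; 1 } = simplest 3715/4096
BRBBBRBRRRRRBR: Left { 0; 1/2; 3/4; 7/8; 29/32; 1857/2048 }, Right { 3715/4096; 929/1024; 465/512; 233/256; 117/128; 59/64; 15/16; 1 } = simplest 7429/8192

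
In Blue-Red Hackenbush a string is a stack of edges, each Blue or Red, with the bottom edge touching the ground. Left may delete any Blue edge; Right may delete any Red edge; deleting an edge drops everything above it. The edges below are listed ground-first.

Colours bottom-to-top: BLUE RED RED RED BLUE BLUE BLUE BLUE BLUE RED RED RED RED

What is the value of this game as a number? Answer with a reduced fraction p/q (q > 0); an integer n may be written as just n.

Recurse on prefixes of the 13-edge string BLUE RED RED RED BLUE BLUE BLUE BLUE BLUE RED RED RED RED:
step 1: add BLUE to get B; options L={ 0 } R={ none } -> 1
step 2: add RED to get BR; options L={ 0 } R={ 1 } -> 1/2
step 3: add RED to get BRR; options L={ 0 } R={ 1/2,1 } -> 1/4
step 4: add RED to get BRRR; options L={ 0 } R={ 1/4,1/2,1 } -> 1/8
step 5: add BLUE to get BRRRB; options L={ 0,1/8 } R={ 1/4,1/2,1 } -> 3/16
step 6: add BLUE to get BRRRBB; options L={ 0,1/8,3/16 } R={ 1/4,1/2,1 } -> 7/32
step 7: add BLUE to get BRRRBBB; options L={ 0,1/8,3/16,7/32 } R={ 1/4,1/2,1 } -> 15/64
step 8: add BLUE to get BRRRBBBB; options L={ 0,1/8,3/16,7/32,15/64 } R={ 1/4,1/2,1 } -> 31/128
step 9: add BLUE to get BRRRBBBBB; options L={ 0,1/8,3/16,7/32,15/64,31/128 } R={ 1/4,1/2,1 } -> 63/256
step 10: add RED to get BRRRBBBBBR; options L={ 0,1/8,3/16,7/32,15/64,31/128 } R={ 63/256,1/4,1/2,1 } -> 125/512
step 11: add RED to get BRRRBBBBBRR; options L={ 0,1/8,3/16,7/32,15/64,31/128 } R={ 125/512,63/256,1/4,1/2,1 } -> 249/1024
step 12: add RED to get BRRRBBBBBRRR; options L={ 0,1/8,3/16,7/32,15/64,31/128 } R={ 249/1024,125/512,63/256,1/4,1/2,1 } -> 497/2048
step 13: add RED to get BRRRBBBBBRRRR; options L={ 0,1/8,3/16,7/32,15/64,31/128 } R={ 497/2048,249/1024,125/512,63/256,1/4,1/2,1 } -> 993/4096

993/4096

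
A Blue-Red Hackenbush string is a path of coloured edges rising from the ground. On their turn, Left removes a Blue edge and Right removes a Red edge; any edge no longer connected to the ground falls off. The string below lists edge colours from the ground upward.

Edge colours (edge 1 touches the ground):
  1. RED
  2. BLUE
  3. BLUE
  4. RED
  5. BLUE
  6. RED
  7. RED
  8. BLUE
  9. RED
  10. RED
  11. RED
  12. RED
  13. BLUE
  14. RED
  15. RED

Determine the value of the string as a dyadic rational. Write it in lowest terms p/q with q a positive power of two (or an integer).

Recurse on prefixes of the 15-edge string RED BLUE BLUE RED BLUE RED RED BLUE RED RED RED RED BLUE RED RED:
R: Left { — }, Right { 0 } = simplest -1
RB: Left { -1 }, Right { 0 } = simplest -1/2
RBB: Left { -1; -1/2 }, Right { 0 } = simplest -1/4
RBBR: Left { -1; -1/2 }, Right { -1/4; 0 } = simplest -3/8
RBBRB: Left { -1; -1/2; -3/8 }, Right { -1/4; 0 } = simplest -5/16
RBBRBR: Left { -1; -1/2; -3/8 }, Right { -5/16; -1/4; 0 } = simplest -11/32
RBBRBRR: Left { -1; -1/2; -3/8 }, Right { -11/32; -5/16; -1/4; 0 } = simplest -23/64
RBBRBRRB: Left { -1; -1/2; -3/8; -23/64 }, Right { -11/32; -5/16; -1/4; 0 } = simplest -45/128
RBBRBRRBR: Left { -1; -1/2; -3/8; -23/64 }, Right { -45/128; -11/32; -5/16; -1/4; 0 } = simplest -91/256
RBBRBRRBRR: Left { -1; -1/2; -3/8; -23/64 }, Right { -91/256; -45/128; -11/32; -5/16; -1/4; 0 } = simplest -183/512
RBBRBRRBRRR: Left { -1; -1/2; -3/8; -23/64 }, Right { -183/512; -91/256; -45/128; -11/32; -5/16; -1/4; 0 } = simplest -367/1024
RBBRBRRBRRRR: Left { -1; -1/2; -3/8; -23/64 }, Right { -367/1024; -183/512; -91/256; -45/128; -11/32; -5/16; -1/4; 0 } = simplest -735/2048
RBBRBRRBRRRRB: Left { -1; -1/2; -3/8; -23/64; -735/2048 }, Right { -367/1024; -183/512; -91/256; -45/128; -11/32; -5/16; -1/4; 0 } = simplest -1469/4096
RBBRBRRBRRRRBR: Left { -1; -1/2; -3/8; -23/64; -735/2048 }, Right { -1469/4096; -367/1024; -183/512; -91/256; -45/128; -11/32; -5/16; -1/4; 0 } = simplest -2939/8192
RBBRBRRBRRRRBRR: Left { -1; -1/2; -3/8; -23/64; -735/2048 }, Right { -2939/8192; -1469/4096; -367/1024; -183/512; -91/256; -45/128; -11/32; -5/16; -1/4; 0 } = simplest -5879/16384

-5879/16384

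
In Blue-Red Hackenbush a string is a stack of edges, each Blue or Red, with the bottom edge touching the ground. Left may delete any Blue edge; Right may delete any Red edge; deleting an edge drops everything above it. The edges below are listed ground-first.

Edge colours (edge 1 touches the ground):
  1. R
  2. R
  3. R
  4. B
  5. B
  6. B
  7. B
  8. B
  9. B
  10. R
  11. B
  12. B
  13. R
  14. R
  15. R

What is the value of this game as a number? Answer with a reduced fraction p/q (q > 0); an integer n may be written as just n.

R: Left {  }, Right { 0 } → simplest -1
RR: Left {  }, Right { -1; 0 } → simplest -2
RRR: Left {  }, Right { -2; -1; 0 } → simplest -3
RRRB: Left { -3 }, Right { -2; -1; 0 } → simplest -5/2
RRRBB: Left { -3; -5/2 }, Right { -2; -1; 0 } → simplest -9/4
RRRBBB: Left { -3; -5/2; -9/4 }, Right { -2; -1; 0 } → simplest -17/8
RRRBBBB: Left { -3; -5/2; -9/4; -17/8 }, Right { -2; -1; 0 } → simplest -33/16
RRRBBBBB: Left { -3; -5/2; -9/4; -17/8; -33/16 }, Right { -2; -1; 0 } → simplest -65/32
RRRBBBBBB: Left { -3; -5/2; -9/4; -17/8; -33/16; -65/32 }, Right { -2; -1; 0 } → simplest -129/64
RRRBBBBBBR: Left { -3; -5/2; -9/4; -17/8; -33/16; -65/32 }, Right { -129/64; -2; -1; 0 } → simplest -259/128
RRRBBBBBBRB: Left { -3; -5/2; -9/4; -17/8; -33/16; -65/32; -259/128 }, Right { -129/64; -2; -1; 0 } → simplest -517/256
RRRBBBBBBRBB: Left { -3; -5/2; -9/4; -17/8; -33/16; -65/32; -259/128; -517/256 }, Right { -129/64; -2; -1; 0 } → simplest -1033/512
RRRBBBBBBRBBR: Left { -3; -5/2; -9/4; -17/8; -33/16; -65/32; -259/128; -517/256 }, Right { -1033/512; -129/64; -2; -1; 0 } → simplest -2067/1024
RRRBBBBBBRBBRR: Left { -3; -5/2; -9/4; -17/8; -33/16; -65/32; -259/128; -517/256 }, Right { -2067/1024; -1033/512; -129/64; -2; -1; 0 } → simplest -4135/2048
RRRBBBBBBRBBRRR: Left { -3; -5/2; -9/4; -17/8; -33/16; -65/32; -259/128; -517/256 }, Right { -4135/2048; -2067/1024; -1033/512; -129/64; -2; -1; 0 } → simplest -8271/4096

-8271/4096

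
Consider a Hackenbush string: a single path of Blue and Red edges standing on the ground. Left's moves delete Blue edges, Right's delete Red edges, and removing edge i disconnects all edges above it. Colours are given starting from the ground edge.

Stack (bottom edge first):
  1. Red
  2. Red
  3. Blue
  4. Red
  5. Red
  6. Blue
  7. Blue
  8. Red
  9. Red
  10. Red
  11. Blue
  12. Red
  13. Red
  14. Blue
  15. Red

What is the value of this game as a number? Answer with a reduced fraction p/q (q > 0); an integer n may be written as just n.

edge 1 of 15 (Red): { ∅ | 0 } ⇒ -1
edge 2 of 15 (Red): { ∅ | -1, 0 } ⇒ -2
edge 3 of 15 (Blue): { -2 | -1, 0 } ⇒ -3/2
edge 4 of 15 (Red): { -2 | -3/2, -1, 0 } ⇒ -7/4
edge 5 of 15 (Red): { -2 | -7/4, -3/2, -1, 0 } ⇒ -15/8
edge 6 of 15 (Blue): { -2, -15/8 | -7/4, -3/2, -1, 0 } ⇒ -29/16
edge 7 of 15 (Blue): { -2, -15/8, -29/16 | -7/4, -3/2, -1, 0 } ⇒ -57/32
edge 8 of 15 (Red): { -2, -15/8, -29/16 | -57/32, -7/4, -3/2, -1, 0 } ⇒ -115/64
edge 9 of 15 (Red): { -2, -15/8, -29/16 | -115/64, -57/32, -7/4, -3/2, -1, 0 } ⇒ -231/128
edge 10 of 15 (Red): { -2, -15/8, -29/16 | -231/128, -115/64, -57/32, -7/4, -3/2, -1, 0 } ⇒ -463/256
edge 11 of 15 (Blue): { -2, -15/8, -29/16, -463/256 | -231/128, -115/64, -57/32, -7/4, -3/2, -1, 0 } ⇒ -925/512
edge 12 of 15 (Red): { -2, -15/8, -29/16, -463/256 | -925/512, -231/128, -115/64, -57/32, -7/4, -3/2, -1, 0 } ⇒ -1851/1024
edge 13 of 15 (Red): { -2, -15/8, -29/16, -463/256 | -1851/1024, -925/512, -231/128, -115/64, -57/32, -7/4, -3/2, -1, 0 } ⇒ -3703/2048
edge 14 of 15 (Blue): { -2, -15/8, -29/16, -463/256, -3703/2048 | -1851/1024, -925/512, -231/128, -115/64, -57/32, -7/4, -3/2, -1, 0 } ⇒ -7405/4096
edge 15 of 15 (Red): { -2, -15/8, -29/16, -463/256, -3703/2048 | -7405/4096, -1851/1024, -925/512, -231/128, -115/64, -57/32, -7/4, -3/2, -1, 0 } ⇒ -14811/8192

-14811/8192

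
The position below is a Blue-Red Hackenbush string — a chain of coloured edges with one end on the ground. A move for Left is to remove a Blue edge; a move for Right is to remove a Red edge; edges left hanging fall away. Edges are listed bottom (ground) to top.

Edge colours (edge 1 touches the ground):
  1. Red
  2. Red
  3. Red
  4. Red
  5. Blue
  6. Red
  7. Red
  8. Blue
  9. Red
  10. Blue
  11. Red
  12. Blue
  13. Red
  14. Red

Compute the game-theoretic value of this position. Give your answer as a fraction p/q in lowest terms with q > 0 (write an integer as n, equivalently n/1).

R: Left { — }, Right { 0 } so simplest -1
RR: Left { — }, Right { -1, 0 } so simplest -2
RRR: Left { — }, Right { -2, -1, 0 } so simplest -3
RRRR: Left { — }, Right { -3, -2, -1, 0 } so simplest -4
RRRRB: Left { -4 }, Right { -3, -2, -1, 0 } so simplest -7/2
RRRRBR: Left { -4 }, Right { -7/2, -3, -2, -1, 0 } so simplest -15/4
RRRRBRR: Left { -4 }, Right { -15/4, -7/2, -3, -2, -1, 0 } so simplest -31/8
RRRRBRRB: Left { -4, -31/8 }, Right { -15/4, -7/2, -3, -2, -1, 0 } so simplest -61/16
RRRRBRRBR: Left { -4, -31/8 }, Right { -61/16, -15/4, -7/2, -3, -2, -1, 0 } so simplest -123/32
RRRRBRRBRB: Left { -4, -31/8, -123/32 }, Right { -61/16, -15/4, -7/2, -3, -2, -1, 0 } so simplest -245/64
RRRRBRRBRBR: Left { -4, -31/8, -123/32 }, Right { -245/64, -61/16, -15/4, -7/2, -3, -2, -1, 0 } so simplest -491/128
RRRRBRRBRBRB: Left { -4, -31/8, -123/32, -491/128 }, Right { -245/64, -61/16, -15/4, -7/2, -3, -2, -1, 0 } so simplest -981/256
RRRRBRRBRBRBR: Left { -4, -31/8, -123/32, -491/128 }, Right { -981/256, -245/64, -61/16, -15/4, -7/2, -3, -2, -1, 0 } so simplest -1963/512
RRRRBRRBRBRBRR: Left { -4, -31/8, -123/32, -491/128 }, Right { -1963/512, -981/256, -245/64, -61/16, -15/4, -7/2, -3, -2, -1, 0 } so simplest -3927/1024

-3927/1024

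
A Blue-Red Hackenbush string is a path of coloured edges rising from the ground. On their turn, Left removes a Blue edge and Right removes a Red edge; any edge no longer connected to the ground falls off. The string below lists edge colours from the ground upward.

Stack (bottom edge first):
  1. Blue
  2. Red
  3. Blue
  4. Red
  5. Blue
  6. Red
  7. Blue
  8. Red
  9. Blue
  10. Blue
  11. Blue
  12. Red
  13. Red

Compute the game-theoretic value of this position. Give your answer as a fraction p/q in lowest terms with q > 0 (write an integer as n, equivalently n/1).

Prefix values for Blue Red Blue Red Blue Red Blue Red Blue Blue Blue Red Red via {L|R} + simplicity:
value(B) = { 0 | · } ⇒ 1
value(BR) = { 0 | 1 } ⇒ 1/2
value(BRB) = { 0; 1/2 | 1 } ⇒ 3/4
value(BRBR) = { 0; 1/2 | 3/4; 1 } ⇒ 5/8
value(BRBRB) = { 0; 1/2; 5/8 | 3/4; 1 } ⇒ 11/16
value(BRBRBR) = { 0; 1/2; 5/8 | 11/16; 3/4; 1 } ⇒ 21/32
value(BRBRBRB) = { 0; 1/2; 5/8; 21/32 | 11/16; 3/4; 1 } ⇒ 43/64
value(BRBRBRBR) = { 0; 1/2; 5/8; 21/32 | 43/64; 11/16; 3/4; 1 } ⇒ 85/128
value(BRBRBRBRB) = { 0; 1/2; 5/8; 21/32; 85/128 | 43/64; 11/16; 3/4; 1 } ⇒ 171/256
value(BRBRBRBRBB) = { 0; 1/2; 5/8; 21/32; 85/128; 171/256 | 43/64; 11/16; 3/4; 1 } ⇒ 343/512
value(BRBRBRBRBBB) = { 0; 1/2; 5/8; 21/32; 85/128; 171/256; 343/512 | 43/64; 11/16; 3/4; 1 } ⇒ 687/1024
value(BRBRBRBRBBBR) = { 0; 1/2; 5/8; 21/32; 85/128; 171/256; 343/512 | 687/1024; 43/64; 11/16; 3/4; 1 } ⇒ 1373/2048
value(BRBRBRBRBBBRR) = { 0; 1/2; 5/8; 21/32; 85/128; 171/256; 343/512 | 1373/2048; 687/1024; 43/64; 11/16; 3/4; 1 } ⇒ 2745/4096

2745/4096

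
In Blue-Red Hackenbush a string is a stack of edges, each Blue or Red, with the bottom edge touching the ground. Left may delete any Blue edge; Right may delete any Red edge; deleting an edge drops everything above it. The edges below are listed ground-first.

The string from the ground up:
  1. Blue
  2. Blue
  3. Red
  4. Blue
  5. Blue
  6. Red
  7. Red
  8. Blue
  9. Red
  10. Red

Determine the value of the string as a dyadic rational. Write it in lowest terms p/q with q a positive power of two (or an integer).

457/256

step 1: add Blue to get B; options L={ 0 } R={ none } => 1
step 2: add Blue to get BB; options L={ 0; 1 } R={ none } => 2
step 3: add Red to get BBR; options L={ 0; 1 } R={ 2 } => 3/2
step 4: add Blue to get BBRB; options L={ 0; 1; 3/2 } R={ 2 } => 7/4
step 5: add Blue to get BBRBB; options L={ 0; 1; 3/2; 7/4 } R={ 2 } => 15/8
step 6: add Red to get BBRBBR; options L={ 0; 1; 3/2; 7/4 } R={ 15/8; 2 } => 29/16
step 7: add Red to get BBRBBRR; options L={ 0; 1; 3/2; 7/4 } R={ 29/16; 15/8; 2 } => 57/32
step 8: add Blue to get BBRBBRRB; options L={ 0; 1; 3/2; 7/4; 57/32 } R={ 29/16; 15/8; 2 } => 115/64
step 9: add Red to get BBRBBRRBR; options L={ 0; 1; 3/2; 7/4; 57/32 } R={ 115/64; 29/16; 15/8; 2 } => 229/128
step 10: add Red to get BBRBBRRBRR; options L={ 0; 1; 3/2; 7/4; 57/32 } R={ 229/128; 115/64; 29/16; 15/8; 2 } => 457/256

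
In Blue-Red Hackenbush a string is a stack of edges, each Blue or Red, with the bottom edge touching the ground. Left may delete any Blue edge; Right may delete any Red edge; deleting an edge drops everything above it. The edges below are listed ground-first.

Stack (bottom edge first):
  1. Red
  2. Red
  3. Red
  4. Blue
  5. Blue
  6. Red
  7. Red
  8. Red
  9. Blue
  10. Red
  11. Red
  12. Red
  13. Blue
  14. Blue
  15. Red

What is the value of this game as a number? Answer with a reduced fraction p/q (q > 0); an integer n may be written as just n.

-10099/4096

Prefix values for Red Red Red Blue Blue Red Red Red Blue Red Red Red Blue Blue Red via {L|R} + simplicity:
step 1: add Red to get R; options L={ (no moves) } R={ 0 } = -1
step 2: add Red to get RR; options L={ (no moves) } R={ -1 0 } = -2
step 3: add Red to get RRR; options L={ (no moves) } R={ -2 -1 0 } = -3
step 4: add Blue to get RRRB; options L={ -3 } R={ -2 -1 0 } = -5/2
step 5: add Blue to get RRRBB; options L={ -3 -5/2 } R={ -2 -1 0 } = -9/4
step 6: add Red to get RRRBBR; options L={ -3 -5/2 } R={ -9/4 -2 -1 0 } = -19/8
step 7: add Red to get RRRBBRR; options L={ -3 -5/2 } R={ -19/8 -9/4 -2 -1 0 } = -39/16
step 8: add Red to get RRRBBRRR; options L={ -3 -5/2 } R={ -39/16 -19/8 -9/4 -2 -1 0 } = -79/32
step 9: add Blue to get RRRBBRRRB; options L={ -3 -5/2 -79/32 } R={ -39/16 -19/8 -9/4 -2 -1 0 } = -157/64
step 10: add Red to get RRRBBRRRBR; options L={ -3 -5/2 -79/32 } R={ -157/64 -39/16 -19/8 -9/4 -2 -1 0 } = -315/128
step 11: add Red to get RRRBBRRRBRR; options L={ -3 -5/2 -79/32 } R={ -315/128 -157/64 -39/16 -19/8 -9/4 -2 -1 0 } = -631/256
step 12: add Red to get RRRBBRRRBRRR; options L={ -3 -5/2 -79/32 } R={ -631/256 -315/128 -157/64 -39/16 -19/8 -9/4 -2 -1 0 } = -1263/512
step 13: add Blue to get RRRBBRRRBRRRB; options L={ -3 -5/2 -79/32 -1263/512 } R={ -631/256 -315/128 -157/64 -39/16 -19/8 -9/4 -2 -1 0 } = -2525/1024
step 14: add Blue to get RRRBBRRRBRRRBB; options L={ -3 -5/2 -79/32 -1263/512 -2525/1024 } R={ -631/256 -315/128 -157/64 -39/16 -19/8 -9/4 -2 -1 0 } = -5049/2048
step 15: add Red to get RRRBBRRRBRRRBBR; options L={ -3 -5/2 -79/32 -1263/512 -2525/1024 } R={ -5049/2048 -631/256 -315/128 -157/64 -39/16 -19/8 -9/4 -2 -1 0 } = -10099/4096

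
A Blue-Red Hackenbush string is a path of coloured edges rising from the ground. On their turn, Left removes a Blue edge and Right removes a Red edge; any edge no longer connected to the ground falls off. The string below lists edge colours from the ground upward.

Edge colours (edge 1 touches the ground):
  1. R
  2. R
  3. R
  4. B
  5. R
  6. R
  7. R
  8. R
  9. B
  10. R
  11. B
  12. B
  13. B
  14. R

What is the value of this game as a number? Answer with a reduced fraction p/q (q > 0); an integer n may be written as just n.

Recurse on prefixes of the 14-edge string R R R B R R R R B R B B B R:
1 of 14 · R · max L −∞ · min R 0 -> -1
2 of 14 · RR · max L −∞ · min R -1 -> -2
3 of 14 · RRR · max L −∞ · min R -2 -> -3
4 of 14 · RRRB · max L -3 · min R -2 -> -5/2
5 of 14 · RRRBR · max L -3 · min R -5/2 -> -11/4
6 of 14 · RRRBRR · max L -3 · min R -11/4 -> -23/8
7 of 14 · RRRBRRR · max L -3 · min R -23/8 -> -47/16
8 of 14 · RRRBRRRR · max L -3 · min R -47/16 -> -95/32
9 of 14 · RRRBRRRRB · max L -95/32 · min R -47/16 -> -189/64
10 of 14 · RRRBRRRRBR · max L -95/32 · min R -189/64 -> -379/128
11 of 14 · RRRBRRRRBRB · max L -379/128 · min R -189/64 -> -757/256
12 of 14 · RRRBRRRRBRBB · max L -757/256 · min R -189/64 -> -1513/512
13 of 14 · RRRBRRRRBRBBB · max L -1513/512 · min R -189/64 -> -3025/1024
14 of 14 · RRRBRRRRBRBBBR · max L -1513/512 · min R -3025/1024 -> -6051/2048

-6051/2048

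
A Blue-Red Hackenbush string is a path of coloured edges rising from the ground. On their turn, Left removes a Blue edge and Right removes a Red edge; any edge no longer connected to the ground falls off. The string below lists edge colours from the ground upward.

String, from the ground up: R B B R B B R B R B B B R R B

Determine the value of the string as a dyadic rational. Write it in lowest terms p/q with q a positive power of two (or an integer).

-4749/16384

Build g(s[:k]) for k = 1..15, string s = R B B R B B R B R B B B R R B.
step 1: add R to get R; options L={ (no moves) } R={ 0 } ⇒ -1
step 2: add B to get RB; options L={ -1 } R={ 0 } ⇒ -1/2
step 3: add B to get RBB; options L={ -1,-1/2 } R={ 0 } ⇒ -1/4
step 4: add R to get RBBR; options L={ -1,-1/2 } R={ -1/4,0 } ⇒ -3/8
step 5: add B to get RBBRB; options L={ -1,-1/2,-3/8 } R={ -1/4,0 } ⇒ -5/16
step 6: add B to get RBBRBB; options L={ -1,-1/2,-3/8,-5/16 } R={ -1/4,0 } ⇒ -9/32
step 7: add R to get RBBRBBR; options L={ -1,-1/2,-3/8,-5/16 } R={ -9/32,-1/4,0 } ⇒ -19/64
step 8: add B to get RBBRBBRB; options L={ -1,-1/2,-3/8,-5/16,-19/64 } R={ -9/32,-1/4,0 } ⇒ -37/128
step 9: add R to get RBBRBBRBR; options L={ -1,-1/2,-3/8,-5/16,-19/64 } R={ -37/128,-9/32,-1/4,0 } ⇒ -75/256
step 10: add B to get RBBRBBRBRB; options L={ -1,-1/2,-3/8,-5/16,-19/64,-75/256 } R={ -37/128,-9/32,-1/4,0 } ⇒ -149/512
step 11: add B to get RBBRBBRBRBB; options L={ -1,-1/2,-3/8,-5/16,-19/64,-75/256,-149/512 } R={ -37/128,-9/32,-1/4,0 } ⇒ -297/1024
step 12: add B to get RBBRBBRBRBBB; options L={ -1,-1/2,-3/8,-5/16,-19/64,-75/256,-149/512,-297/1024 } R={ -37/128,-9/32,-1/4,0 } ⇒ -593/2048
step 13: add R to get RBBRBBRBRBBBR; options L={ -1,-1/2,-3/8,-5/16,-19/64,-75/256,-149/512,-297/1024 } R={ -593/2048,-37/128,-9/32,-1/4,0 } ⇒ -1187/4096
step 14: add R to get RBBRBBRBRBBBRR; options L={ -1,-1/2,-3/8,-5/16,-19/64,-75/256,-149/512,-297/1024 } R={ -1187/4096,-593/2048,-37/128,-9/32,-1/4,0 } ⇒ -2375/8192
step 15: add B to get RBBRBBRBRBBBRRB; options L={ -1,-1/2,-3/8,-5/16,-19/64,-75/256,-149/512,-297/1024,-2375/8192 } R={ -1187/4096,-593/2048,-37/128,-9/32,-1/4,0 } ⇒ -4749/16384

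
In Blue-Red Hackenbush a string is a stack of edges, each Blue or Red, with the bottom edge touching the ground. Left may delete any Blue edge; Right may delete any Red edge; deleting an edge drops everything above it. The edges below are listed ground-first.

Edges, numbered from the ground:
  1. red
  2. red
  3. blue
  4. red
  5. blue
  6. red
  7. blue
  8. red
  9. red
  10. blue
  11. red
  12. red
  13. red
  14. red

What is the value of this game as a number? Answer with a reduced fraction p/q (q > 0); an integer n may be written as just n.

1 of 14 · r · max L −∞ · min R 0 gives -1
2 of 14 · rr · max L −∞ · min R -1 gives -2
3 of 14 · rrb · max L -2 · min R -1 gives -3/2
4 of 14 · rrbr · max L -2 · min R -3/2 gives -7/4
5 of 14 · rrbrb · max L -7/4 · min R -3/2 gives -13/8
6 of 14 · rrbrbr · max L -7/4 · min R -13/8 gives -27/16
7 of 14 · rrbrbrb · max L -27/16 · min R -13/8 gives -53/32
8 of 14 · rrbrbrbr · max L -27/16 · min R -53/32 gives -107/64
9 of 14 · rrbrbrbrr · max L -27/16 · min R -107/64 gives -215/128
10 of 14 · rrbrbrbrrb · max L -215/128 · min R -107/64 gives -429/256
11 of 14 · rrbrbrbrrbr · max L -215/128 · min R -429/256 gives -859/512
12 of 14 · rrbrbrbrrbrr · max L -215/128 · min R -859/512 gives -1719/1024
13 of 14 · rrbrbrbrrbrrr · max L -215/128 · min R -1719/1024 gives -3439/2048
14 of 14 · rrbrbrbrrbrrrr · max L -215/128 · min R -3439/2048 gives -6879/4096

-6879/4096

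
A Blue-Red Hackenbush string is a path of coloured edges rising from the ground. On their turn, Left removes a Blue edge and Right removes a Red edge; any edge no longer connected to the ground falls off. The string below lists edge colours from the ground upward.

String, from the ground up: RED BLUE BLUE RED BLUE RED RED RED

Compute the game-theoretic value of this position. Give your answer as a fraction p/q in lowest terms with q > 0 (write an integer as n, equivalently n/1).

Prefix values for RED BLUE BLUE RED BLUE RED RED RED via {L|R} + simplicity:
step 1: add RED to get R; options L={  } R={ 0 } → -1
step 2: add BLUE to get RB; options L={ -1 } R={ 0 } → -1/2
step 3: add BLUE to get RBB; options L={ -1 -1/2 } R={ 0 } → -1/4
step 4: add RED to get RBBR; options L={ -1 -1/2 } R={ -1/4 0 } → -3/8
step 5: add BLUE to get RBBRB; options L={ -1 -1/2 -3/8 } R={ -1/4 0 } → -5/16
step 6: add RED to get RBBRBR; options L={ -1 -1/2 -3/8 } R={ -5/16 -1/4 0 } → -11/32
step 7: add RED to get RBBRBRR; options L={ -1 -1/2 -3/8 } R={ -11/32 -5/16 -1/4 0 } → -23/64
step 8: add RED to get RBBRBRRR; options L={ -1 -1/2 -3/8 } R={ -23/64 -11/32 -5/16 -1/4 0 } → -47/128

-47/128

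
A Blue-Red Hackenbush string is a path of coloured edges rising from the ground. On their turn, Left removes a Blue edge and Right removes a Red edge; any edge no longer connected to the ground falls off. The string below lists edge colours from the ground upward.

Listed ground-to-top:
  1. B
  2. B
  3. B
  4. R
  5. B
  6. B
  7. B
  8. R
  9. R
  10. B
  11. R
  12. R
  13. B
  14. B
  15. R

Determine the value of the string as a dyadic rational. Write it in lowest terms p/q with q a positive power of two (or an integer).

Prefix values for B B B R B B B R R B R R B B R via {L|R} + simplicity:
B: Left { 0 }, Right { · } -> simplest 1
BB: Left { 0, 1 }, Right { · } -> simplest 2
BBB: Left { 0, 1, 2 }, Right { · } -> simplest 3
BBBR: Left { 0, 1, 2 }, Right { 3 } -> simplest 5/2
BBBRB: Left { 0, 1, 2, 5/2 }, Right { 3 } -> simplest 11/4
BBBRBB: Left { 0, 1, 2, 5/2, 11/4 }, Right { 3 } -> simplest 23/8
BBBRBBB: Left { 0, 1, 2, 5/2, 11/4, 23/8 }, Right { 3 } -> simplest 47/16
BBBRBBBR: Left { 0, 1, 2, 5/2, 11/4, 23/8 }, Right { 47/16, 3 } -> simplest 93/32
BBBRBBBRR: Left { 0, 1, 2, 5/2, 11/4, 23/8 }, Right { 93/32, 47/16, 3 } -> simplest 185/64
BBBRBBBRRB: Left { 0, 1, 2, 5/2, 11/4, 23/8, 185/64 }, Right { 93/32, 47/16, 3 } -> simplest 371/128
BBBRBBBRRBR: Left { 0, 1, 2, 5/2, 11/4, 23/8, 185/64 }, Right { 371/128, 93/32, 47/16, 3 } -> simplest 741/256
BBBRBBBRRBRR: Left { 0, 1, 2, 5/2, 11/4, 23/8, 185/64 }, Right { 741/256, 371/128, 93/32, 47/16, 3 } -> simplest 1481/512
BBBRBBBRRBRRB: Left { 0, 1, 2, 5/2, 11/4, 23/8, 185/64, 1481/512 }, Right { 741/256, 371/128, 93/32, 47/16, 3 } -> simplest 2963/1024
BBBRBBBRRBRRBB: Left { 0, 1, 2, 5/2, 11/4, 23/8, 185/64, 1481/512, 2963/1024 }, Right { 741/256, 371/128, 93/32, 47/16, 3 } -> simplest 5927/2048
BBBRBBBRRBRRBBR: Left { 0, 1, 2, 5/2, 11/4, 23/8, 185/64, 1481/512, 2963/1024 }, Right { 5927/2048, 741/256, 371/128, 93/32, 47/16, 3 } -> simplest 11853/4096

11853/4096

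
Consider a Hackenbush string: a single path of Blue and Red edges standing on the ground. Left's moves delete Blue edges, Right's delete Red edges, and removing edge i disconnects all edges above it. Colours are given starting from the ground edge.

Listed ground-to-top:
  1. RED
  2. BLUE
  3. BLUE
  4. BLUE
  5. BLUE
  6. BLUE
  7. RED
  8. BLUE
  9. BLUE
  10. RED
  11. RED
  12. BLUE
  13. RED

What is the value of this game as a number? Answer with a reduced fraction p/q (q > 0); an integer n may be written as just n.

-155/4096

Prefix values for RED BLUE BLUE BLUE BLUE BLUE RED BLUE BLUE RED RED BLUE RED via {L|R} + simplicity:
edge 1 of 13 (RED): { none | 0 } gives -1
edge 2 of 13 (BLUE): { -1 | 0 } gives -1/2
edge 3 of 13 (BLUE): { -1; -1/2 | 0 } gives -1/4
edge 4 of 13 (BLUE): { -1; -1/2; -1/4 | 0 } gives -1/8
edge 5 of 13 (BLUE): { -1; -1/2; -1/4; -1/8 | 0 } gives -1/16
edge 6 of 13 (BLUE): { -1; -1/2; -1/4; -1/8; -1/16 | 0 } gives -1/32
edge 7 of 13 (RED): { -1; -1/2; -1/4; -1/8; -1/16 | -1/32; 0 } gives -3/64
edge 8 of 13 (BLUE): { -1; -1/2; -1/4; -1/8; -1/16; -3/64 | -1/32; 0 } gives -5/128
edge 9 of 13 (BLUE): { -1; -1/2; -1/4; -1/8; -1/16; -3/64; -5/128 | -1/32; 0 } gives -9/256
edge 10 of 13 (RED): { -1; -1/2; -1/4; -1/8; -1/16; -3/64; -5/128 | -9/256; -1/32; 0 } gives -19/512
edge 11 of 13 (RED): { -1; -1/2; -1/4; -1/8; -1/16; -3/64; -5/128 | -19/512; -9/256; -1/32; 0 } gives -39/1024
edge 12 of 13 (BLUE): { -1; -1/2; -1/4; -1/8; -1/16; -3/64; -5/128; -39/1024 | -19/512; -9/256; -1/32; 0 } gives -77/2048
edge 13 of 13 (RED): { -1; -1/2; -1/4; -1/8; -1/16; -3/64; -5/128; -39/1024 | -77/2048; -19/512; -9/256; -1/32; 0 } gives -155/4096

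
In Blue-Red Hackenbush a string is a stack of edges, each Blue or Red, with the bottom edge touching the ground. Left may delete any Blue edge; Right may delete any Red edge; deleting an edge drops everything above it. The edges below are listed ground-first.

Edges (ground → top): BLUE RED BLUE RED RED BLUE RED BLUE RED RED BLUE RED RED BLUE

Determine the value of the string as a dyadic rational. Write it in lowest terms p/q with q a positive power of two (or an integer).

G(B) = { 0 |  } — 1
G(BR) = { 0 | 1 } — 1/2
G(BRB) = { 0, 1/2 | 1 } — 3/4
G(BRBR) = { 0, 1/2 | 3/4, 1 } — 5/8
G(BRBRR) = { 0, 1/2 | 5/8, 3/4, 1 } — 9/16
G(BRBRRB) = { 0, 1/2, 9/16 | 5/8, 3/4, 1 } — 19/32
G(BRBRRBR) = { 0, 1/2, 9/16 | 19/32, 5/8, 3/4, 1 } — 37/64
G(BRBRRBRB) = { 0, 1/2, 9/16, 37/64 | 19/32, 5/8, 3/4, 1 } — 75/128
G(BRBRRBRBR) = { 0, 1/2, 9/16, 37/64 | 75/128, 19/32, 5/8, 3/4, 1 } — 149/256
G(BRBRRBRBRR) = { 0, 1/2, 9/16, 37/64 | 149/256, 75/128, 19/32, 5/8, 3/4, 1 } — 297/512
G(BRBRRBRBRRB) = { 0, 1/2, 9/16, 37/64, 297/512 | 149/256, 75/128, 19/32, 5/8, 3/4, 1 } — 595/1024
G(BRBRRBRBRRBR) = { 0, 1/2, 9/16, 37/64, 297/512 | 595/1024, 149/256, 75/128, 19/32, 5/8, 3/4, 1 } — 1189/2048
G(BRBRRBRBRRBRR) = { 0, 1/2, 9/16, 37/64, 297/512 | 1189/2048, 595/1024, 149/256, 75/128, 19/32, 5/8, 3/4, 1 } — 2377/4096
G(BRBRRBRBRRBRRB) = { 0, 1/2, 9/16, 37/64, 297/512, 2377/4096 | 1189/2048, 595/1024, 149/256, 75/128, 19/32, 5/8, 3/4, 1 } — 4755/8192

4755/8192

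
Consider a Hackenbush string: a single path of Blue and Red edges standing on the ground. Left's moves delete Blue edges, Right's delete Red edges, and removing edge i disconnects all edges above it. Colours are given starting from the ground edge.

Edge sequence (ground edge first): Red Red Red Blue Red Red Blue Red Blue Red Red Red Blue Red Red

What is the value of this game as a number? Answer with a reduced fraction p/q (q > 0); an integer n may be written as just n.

Prefix values for Red Red Red Blue Red Red Blue Red Blue Red Red Red Blue Red Red via {L|R} + simplicity:
g(R) = { — | 0 } gives -1
g(RR) = { — | -1 0 } gives -2
g(RRR) = { — | -2 -1 0 } gives -3
g(RRRB) = { -3 | -2 -1 0 } gives -5/2
g(RRRBR) = { -3 | -5/2 -2 -1 0 } gives -11/4
g(RRRBRR) = { -3 | -11/4 -5/2 -2 -1 0 } gives -23/8
g(RRRBRRB) = { -3 -23/8 | -11/4 -5/2 -2 -1 0 } gives -45/16
g(RRRBRRBR) = { -3 -23/8 | -45/16 -11/4 -5/2 -2 -1 0 } gives -91/32
g(RRRBRRBRB) = { -3 -23/8 -91/32 | -45/16 -11/4 -5/2 -2 -1 0 } gives -181/64
g(RRRBRRBRBR) = { -3 -23/8 -91/32 | -181/64 -45/16 -11/4 -5/2 -2 -1 0 } gives -363/128
g(RRRBRRBRBRR) = { -3 -23/8 -91/32 | -363/128 -181/64 -45/16 -11/4 -5/2 -2 -1 0 } gives -727/256
g(RRRBRRBRBRRR) = { -3 -23/8 -91/32 | -727/256 -363/128 -181/64 -45/16 -11/4 -5/2 -2 -1 0 } gives -1455/512
g(RRRBRRBRBRRRB) = { -3 -23/8 -91/32 -1455/512 | -727/256 -363/128 -181/64 -45/16 -11/4 -5/2 -2 -1 0 } gives -2909/1024
g(RRRBRRBRBRRRBR) = { -3 -23/8 -91/32 -1455/512 | -2909/1024 -727/256 -363/128 -181/64 -45/16 -11/4 -5/2 -2 -1 0 } gives -5819/2048
g(RRRBRRBRBRRRBRR) = { -3 -23/8 -91/32 -1455/512 | -5819/2048 -2909/1024 -727/256 -363/128 -181/64 -45/16 -11/4 -5/2 -2 -1 0 } gives -11639/4096

-11639/4096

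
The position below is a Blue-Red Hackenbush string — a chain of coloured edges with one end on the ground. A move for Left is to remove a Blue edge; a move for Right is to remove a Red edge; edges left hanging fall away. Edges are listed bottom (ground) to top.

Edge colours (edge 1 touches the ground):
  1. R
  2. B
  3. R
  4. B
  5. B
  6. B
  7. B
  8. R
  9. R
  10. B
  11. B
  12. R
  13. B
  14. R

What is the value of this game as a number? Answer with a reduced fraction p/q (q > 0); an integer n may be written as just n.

1 of 14 · R · max L −∞ · min R 0 → -1
2 of 14 · RB · max L -1 · min R 0 → -1/2
3 of 14 · RBR · max L -1 · min R -1/2 → -3/4
4 of 14 · RBRB · max L -3/4 · min R -1/2 → -5/8
5 of 14 · RBRBB · max L -5/8 · min R -1/2 → -9/16
6 of 14 · RBRBBB · max L -9/16 · min R -1/2 → -17/32
7 of 14 · RBRBBBB · max L -17/32 · min R -1/2 → -33/64
8 of 14 · RBRBBBBR · max L -17/32 · min R -33/64 → -67/128
9 of 14 · RBRBBBBRR · max L -17/32 · min R -67/128 → -135/256
10 of 14 · RBRBBBBRRB · max L -135/256 · min R -67/128 → -269/512
11 of 14 · RBRBBBBRRBB · max L -269/512 · min R -67/128 → -537/1024
12 of 14 · RBRBBBBRRBBR · max L -269/512 · min R -537/1024 → -1075/2048
13 of 14 · RBRBBBBRRBBRB · max L -1075/2048 · min R -537/1024 → -2149/4096
14 of 14 · RBRBBBBRRBBRBR · max L -1075/2048 · min R -2149/4096 → -4299/8192

-4299/8192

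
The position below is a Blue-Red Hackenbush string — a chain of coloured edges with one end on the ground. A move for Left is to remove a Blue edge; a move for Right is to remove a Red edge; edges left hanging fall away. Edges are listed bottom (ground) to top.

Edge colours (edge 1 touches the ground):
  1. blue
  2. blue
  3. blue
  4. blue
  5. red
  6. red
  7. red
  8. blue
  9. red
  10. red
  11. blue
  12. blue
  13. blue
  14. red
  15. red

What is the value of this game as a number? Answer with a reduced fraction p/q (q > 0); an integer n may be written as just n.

Recurse on prefixes of the 15-edge string blue blue blue blue red red red blue red red blue blue blue red red:
1 of 15 · b · max L 0 · min R +∞ = 1
2 of 15 · bb · max L 1 · min R +∞ = 2
3 of 15 · bbb · max L 2 · min R +∞ = 3
4 of 15 · bbbb · max L 3 · min R +∞ = 4
5 of 15 · bbbbr · max L 3 · min R 4 = 7/2
6 of 15 · bbbbrr · max L 3 · min R 7/2 = 13/4
7 of 15 · bbbbrrr · max L 3 · min R 13/4 = 25/8
8 of 15 · bbbbrrrb · max L 25/8 · min R 13/4 = 51/16
9 of 15 · bbbbrrrbr · max L 25/8 · min R 51/16 = 101/32
10 of 15 · bbbbrrrbrr · max L 25/8 · min R 101/32 = 201/64
11 of 15 · bbbbrrrbrrb · max L 201/64 · min R 101/32 = 403/128
12 of 15 · bbbbrrrbrrbb · max L 403/128 · min R 101/32 = 807/256
13 of 15 · bbbbrrrbrrbbb · max L 807/256 · min R 101/32 = 1615/512
14 of 15 · bbbbrrrbrrbbbr · max L 807/256 · min R 1615/512 = 3229/1024
15 of 15 · bbbbrrrbrrbbbrr · max L 807/256 · min R 3229/1024 = 6457/2048

6457/2048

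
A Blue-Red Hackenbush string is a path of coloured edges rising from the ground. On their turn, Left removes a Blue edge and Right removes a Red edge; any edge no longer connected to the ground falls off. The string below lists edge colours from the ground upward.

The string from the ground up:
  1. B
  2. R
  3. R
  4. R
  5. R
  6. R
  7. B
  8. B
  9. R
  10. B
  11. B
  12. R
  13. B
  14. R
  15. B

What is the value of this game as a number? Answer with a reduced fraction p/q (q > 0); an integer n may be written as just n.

875/16384

v_1 [B]  L=[0]  R=[·]  — 1
v_2 [BR]  L=[0]  R=[1]  — 1/2
v_3 [BRR]  L=[0]  R=[1/2; 1]  — 1/4
v_4 [BRRR]  L=[0]  R=[1/4; 1/2; 1]  — 1/8
v_5 [BRRRR]  L=[0]  R=[1/8; 1/4; 1/2; 1]  — 1/16
v_6 [BRRRRR]  L=[0]  R=[1/16; 1/8; 1/4; 1/2; 1]  — 1/32
v_7 [BRRRRRB]  L=[0; 1/32]  R=[1/16; 1/8; 1/4; 1/2; 1]  — 3/64
v_8 [BRRRRRBB]  L=[0; 1/32; 3/64]  R=[1/16; 1/8; 1/4; 1/2; 1]  — 7/128
v_9 [BRRRRRBBR]  L=[0; 1/32; 3/64]  R=[7/128; 1/16; 1/8; 1/4; 1/2; 1]  — 13/256
v_10 [BRRRRRBBRB]  L=[0; 1/32; 3/64; 13/256]  R=[7/128; 1/16; 1/8; 1/4; 1/2; 1]  — 27/512
v_11 [BRRRRRBBRBB]  L=[0; 1/32; 3/64; 13/256; 27/512]  R=[7/128; 1/16; 1/8; 1/4; 1/2; 1]  — 55/1024
v_12 [BRRRRRBBRBBR]  L=[0; 1/32; 3/64; 13/256; 27/512]  R=[55/1024; 7/128; 1/16; 1/8; 1/4; 1/2; 1]  — 109/2048
v_13 [BRRRRRBBRBBRB]  L=[0; 1/32; 3/64; 13/256; 27/512; 109/2048]  R=[55/1024; 7/128; 1/16; 1/8; 1/4; 1/2; 1]  — 219/4096
v_14 [BRRRRRBBRBBRBR]  L=[0; 1/32; 3/64; 13/256; 27/512; 109/2048]  R=[219/4096; 55/1024; 7/128; 1/16; 1/8; 1/4; 1/2; 1]  — 437/8192
v_15 [BRRRRRBBRBBRBRB]  L=[0; 1/32; 3/64; 13/256; 27/512; 109/2048; 437/8192]  R=[219/4096; 55/1024; 7/128; 1/16; 1/8; 1/4; 1/2; 1]  — 875/16384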